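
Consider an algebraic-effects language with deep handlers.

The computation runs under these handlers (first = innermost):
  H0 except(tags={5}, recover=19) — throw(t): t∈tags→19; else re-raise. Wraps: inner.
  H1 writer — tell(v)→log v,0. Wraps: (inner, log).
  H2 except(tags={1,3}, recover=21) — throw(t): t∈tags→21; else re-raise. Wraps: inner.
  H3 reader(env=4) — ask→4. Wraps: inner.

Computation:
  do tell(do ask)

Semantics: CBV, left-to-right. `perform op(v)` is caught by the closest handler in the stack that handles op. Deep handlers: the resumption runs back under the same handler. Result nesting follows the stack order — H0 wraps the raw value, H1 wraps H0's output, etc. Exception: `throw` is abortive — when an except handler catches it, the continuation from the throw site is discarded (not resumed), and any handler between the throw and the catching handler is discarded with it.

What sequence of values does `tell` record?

Working:
ask @ H3 ⇒ 4
tell(4) @ H1 ⇒ log+=4
H0 returns 0
H1 returns (0, (4))
H2 returns (0, (4))
H3 returns (0, (4))
= (0, (4))

Answer: (4)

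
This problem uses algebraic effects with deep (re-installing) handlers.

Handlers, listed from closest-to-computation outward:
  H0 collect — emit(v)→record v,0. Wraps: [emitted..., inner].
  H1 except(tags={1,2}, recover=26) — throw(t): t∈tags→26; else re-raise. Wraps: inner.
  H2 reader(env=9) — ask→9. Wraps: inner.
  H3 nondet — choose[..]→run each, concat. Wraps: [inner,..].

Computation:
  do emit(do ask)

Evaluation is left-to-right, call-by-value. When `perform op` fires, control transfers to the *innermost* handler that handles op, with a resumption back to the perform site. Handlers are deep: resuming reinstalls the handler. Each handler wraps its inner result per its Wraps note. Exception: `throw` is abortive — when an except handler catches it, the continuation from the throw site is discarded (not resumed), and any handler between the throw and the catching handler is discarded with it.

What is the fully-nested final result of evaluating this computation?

Answer: [[9, 0]]

Evaluation trace:
ask @ H2 ⇒ 9
emit(9) @ H0 ⇒ out+=9
H0 returns [9, 0]
H1 returns [9, 0]
H2 returns [9, 0]
H3 returns [[9, 0]]
= [[9, 0]]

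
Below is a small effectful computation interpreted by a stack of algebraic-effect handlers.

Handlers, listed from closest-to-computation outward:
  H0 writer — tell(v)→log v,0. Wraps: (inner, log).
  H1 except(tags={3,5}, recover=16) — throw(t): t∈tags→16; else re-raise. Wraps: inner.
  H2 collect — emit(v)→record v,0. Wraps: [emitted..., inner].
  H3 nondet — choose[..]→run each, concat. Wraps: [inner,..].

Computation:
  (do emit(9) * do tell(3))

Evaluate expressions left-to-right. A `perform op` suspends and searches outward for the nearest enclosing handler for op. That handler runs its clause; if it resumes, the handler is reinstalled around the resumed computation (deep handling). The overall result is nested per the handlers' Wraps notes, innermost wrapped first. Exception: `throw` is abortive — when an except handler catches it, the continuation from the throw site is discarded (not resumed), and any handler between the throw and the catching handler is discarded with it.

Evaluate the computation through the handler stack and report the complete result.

Answer: [[9, (0, (3))]]

Step-by-step:
emit(9) @ H2 ⇒ out+=9
tell(3) @ H0 ⇒ log+=3
H0 returns (0, (3))
H1 returns (0, (3))
H2 returns [9, (0, (3))]
H3 returns [[9, (0, (3))]]
= [[9, (0, (3))]]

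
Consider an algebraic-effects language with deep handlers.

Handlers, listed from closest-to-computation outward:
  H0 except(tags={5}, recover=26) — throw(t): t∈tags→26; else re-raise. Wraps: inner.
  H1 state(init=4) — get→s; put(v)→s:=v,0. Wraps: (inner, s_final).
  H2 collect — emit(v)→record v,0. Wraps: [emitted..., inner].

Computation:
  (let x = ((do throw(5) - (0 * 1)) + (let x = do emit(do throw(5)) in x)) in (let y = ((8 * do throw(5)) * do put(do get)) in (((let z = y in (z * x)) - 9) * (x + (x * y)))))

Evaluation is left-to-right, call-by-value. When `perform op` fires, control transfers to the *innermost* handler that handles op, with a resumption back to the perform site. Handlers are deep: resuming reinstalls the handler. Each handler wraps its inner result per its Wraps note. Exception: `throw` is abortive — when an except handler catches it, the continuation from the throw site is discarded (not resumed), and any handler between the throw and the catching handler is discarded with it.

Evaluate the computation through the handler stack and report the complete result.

Evaluation trace:
throw(5) @ H0 caught ⇒ 26
H1 returns (26, 4)
H2 returns [(26, 4)]
= [(26, 4)]

Answer: [(26, 4)]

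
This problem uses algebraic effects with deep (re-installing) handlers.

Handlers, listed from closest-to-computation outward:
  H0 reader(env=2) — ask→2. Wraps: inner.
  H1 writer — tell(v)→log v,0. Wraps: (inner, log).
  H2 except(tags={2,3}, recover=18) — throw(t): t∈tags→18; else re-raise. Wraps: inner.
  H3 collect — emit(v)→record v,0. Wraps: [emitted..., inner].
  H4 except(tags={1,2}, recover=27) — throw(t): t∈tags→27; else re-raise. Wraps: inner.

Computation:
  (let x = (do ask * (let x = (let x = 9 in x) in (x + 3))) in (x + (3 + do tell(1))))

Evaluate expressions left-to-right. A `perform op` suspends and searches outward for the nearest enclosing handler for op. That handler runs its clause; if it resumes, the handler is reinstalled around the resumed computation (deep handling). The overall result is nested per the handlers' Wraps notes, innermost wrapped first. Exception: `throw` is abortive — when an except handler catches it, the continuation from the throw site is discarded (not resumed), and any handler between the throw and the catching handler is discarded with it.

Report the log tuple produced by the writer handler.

Evaluation trace:
ask @ H0 ⇒ 2
tell(1) @ H1 ⇒ log+=1
H0 returns 27
H1 returns (27, (1))
H2 returns (27, (1))
H3 returns [(27, (1))]
H4 returns [(27, (1))]
= [(27, (1))]

Answer: (1)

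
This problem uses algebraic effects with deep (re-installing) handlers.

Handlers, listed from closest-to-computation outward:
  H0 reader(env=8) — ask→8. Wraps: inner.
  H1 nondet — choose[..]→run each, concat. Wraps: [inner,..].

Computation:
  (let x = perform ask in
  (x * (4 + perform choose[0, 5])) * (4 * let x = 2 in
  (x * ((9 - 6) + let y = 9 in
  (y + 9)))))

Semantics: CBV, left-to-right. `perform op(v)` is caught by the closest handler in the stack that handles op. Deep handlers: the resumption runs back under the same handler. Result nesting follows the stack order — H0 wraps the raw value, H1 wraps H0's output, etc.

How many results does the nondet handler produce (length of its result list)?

Answer: 2

Evaluation trace:
ask @ H0 ⇒ 8
choose[0, 5] @ H1
  branch[0] choose=0:
    H0 returns 5376
    H1 returns [5376]
  branch[1] choose=5:
    H0 returns 12096
    H1 returns [12096]
= [5376, 12096]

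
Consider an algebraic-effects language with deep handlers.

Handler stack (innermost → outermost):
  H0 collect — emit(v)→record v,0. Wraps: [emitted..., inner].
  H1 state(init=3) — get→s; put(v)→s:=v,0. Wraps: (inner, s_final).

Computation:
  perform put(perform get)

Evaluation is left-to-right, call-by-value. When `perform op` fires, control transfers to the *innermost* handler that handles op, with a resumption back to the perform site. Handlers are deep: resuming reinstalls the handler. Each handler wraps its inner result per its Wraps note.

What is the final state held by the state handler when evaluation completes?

Evaluation trace:
get @ H1 ⇒ 3
put(3) @ H1 ⇒ s:=3
H0 returns [0]
H1 returns ([0], 3)
= ([0], 3)

Answer: 3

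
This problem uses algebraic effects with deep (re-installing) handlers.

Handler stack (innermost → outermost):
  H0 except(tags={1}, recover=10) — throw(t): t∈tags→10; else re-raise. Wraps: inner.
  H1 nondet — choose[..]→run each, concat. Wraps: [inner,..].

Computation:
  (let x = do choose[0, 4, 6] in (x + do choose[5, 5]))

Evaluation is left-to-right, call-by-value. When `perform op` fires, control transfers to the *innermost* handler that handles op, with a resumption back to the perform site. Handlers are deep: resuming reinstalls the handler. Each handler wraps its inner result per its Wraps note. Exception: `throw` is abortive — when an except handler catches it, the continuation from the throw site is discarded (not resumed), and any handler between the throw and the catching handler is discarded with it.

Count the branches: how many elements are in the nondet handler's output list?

Step-by-step:
choose[0, 4, 6] @ H1
  branch[0] choose=0:
    choose[5, 5] @ H1
      branch[0] choose=5:
        H0 returns 5
        H1 returns [5]
      branch[1] choose=5:
        H0 returns 5
        H1 returns [5]
  branch[1] choose=4:
    choose[5, 5] @ H1
      branch[0] choose=5:
        H0 returns 9
        H1 returns [9]
      branch[1] choose=5:
        H0 returns 9
        H1 returns [9]
  branch[2] choose=6:
    choose[5, 5] @ H1
      branch[0] choose=5:
        H0 returns 11
        H1 returns [11]
      branch[1] choose=5:
        H0 returns 11
        H1 returns [11]
= [5, 5, 9, 9, 11, 11]

Answer: 6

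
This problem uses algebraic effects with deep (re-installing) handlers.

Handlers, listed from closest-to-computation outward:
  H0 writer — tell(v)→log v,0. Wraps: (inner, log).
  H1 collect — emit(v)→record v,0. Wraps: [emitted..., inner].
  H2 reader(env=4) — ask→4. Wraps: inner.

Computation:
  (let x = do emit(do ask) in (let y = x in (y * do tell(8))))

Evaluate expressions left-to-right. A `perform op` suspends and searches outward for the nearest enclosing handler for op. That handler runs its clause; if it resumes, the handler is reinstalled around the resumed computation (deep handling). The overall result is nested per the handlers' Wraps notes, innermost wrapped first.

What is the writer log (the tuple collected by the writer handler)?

Answer: (8)

Evaluation trace:
ask @ H2 ⇒ 4
emit(4) @ H1 ⇒ out+=4
tell(8) @ H0 ⇒ log+=8
H0 returns (0, (8))
H1 returns [4, (0, (8))]
H2 returns [4, (0, (8))]
= [4, (0, (8))]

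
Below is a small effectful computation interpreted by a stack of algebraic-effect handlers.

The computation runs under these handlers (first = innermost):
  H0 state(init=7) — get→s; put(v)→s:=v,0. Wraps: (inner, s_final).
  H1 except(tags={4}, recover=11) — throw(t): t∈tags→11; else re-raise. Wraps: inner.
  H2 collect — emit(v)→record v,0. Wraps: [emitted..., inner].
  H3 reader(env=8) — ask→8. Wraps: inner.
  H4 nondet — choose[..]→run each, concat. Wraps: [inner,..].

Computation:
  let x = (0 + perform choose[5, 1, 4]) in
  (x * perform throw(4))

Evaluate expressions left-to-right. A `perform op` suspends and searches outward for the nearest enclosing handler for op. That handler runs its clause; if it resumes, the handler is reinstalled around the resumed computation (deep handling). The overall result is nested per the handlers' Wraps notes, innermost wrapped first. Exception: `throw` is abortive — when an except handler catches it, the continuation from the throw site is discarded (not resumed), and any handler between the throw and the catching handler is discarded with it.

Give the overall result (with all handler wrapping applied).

Step-by-step:
choose[5, 1, 4] @ H4
  branch[0] choose=5:
    throw(4) @ H1 caught ⇒ 11
    H2 returns [11]
    H3 returns [11]
    H4 returns [[11]]
  branch[1] choose=1:
    throw(4) @ H1 caught ⇒ 11
    H2 returns [11]
    H3 returns [11]
    H4 returns [[11]]
  branch[2] choose=4:
    throw(4) @ H1 caught ⇒ 11
    H2 returns [11]
    H3 returns [11]
    H4 returns [[11]]
= [[11], [11], [11]]

Answer: [[11], [11], [11]]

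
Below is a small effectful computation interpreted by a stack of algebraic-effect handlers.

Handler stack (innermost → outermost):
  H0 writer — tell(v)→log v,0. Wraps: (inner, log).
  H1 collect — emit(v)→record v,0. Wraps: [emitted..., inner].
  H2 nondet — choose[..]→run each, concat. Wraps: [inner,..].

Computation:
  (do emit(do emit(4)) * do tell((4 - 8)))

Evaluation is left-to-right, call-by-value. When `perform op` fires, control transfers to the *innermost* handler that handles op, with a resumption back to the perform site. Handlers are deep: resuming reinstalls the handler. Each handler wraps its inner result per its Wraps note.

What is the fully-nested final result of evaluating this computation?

Answer: [[4, 0, (0, (-4))]]

Evaluation trace:
emit(4) @ H1 ⇒ out+=4
emit(0) @ H1 ⇒ out+=0
tell(-4) @ H0 ⇒ log+=-4
H0 returns (0, (-4))
H1 returns [4, 0, (0, (-4))]
H2 returns [[4, 0, (0, (-4))]]
= [[4, 0, (0, (-4))]]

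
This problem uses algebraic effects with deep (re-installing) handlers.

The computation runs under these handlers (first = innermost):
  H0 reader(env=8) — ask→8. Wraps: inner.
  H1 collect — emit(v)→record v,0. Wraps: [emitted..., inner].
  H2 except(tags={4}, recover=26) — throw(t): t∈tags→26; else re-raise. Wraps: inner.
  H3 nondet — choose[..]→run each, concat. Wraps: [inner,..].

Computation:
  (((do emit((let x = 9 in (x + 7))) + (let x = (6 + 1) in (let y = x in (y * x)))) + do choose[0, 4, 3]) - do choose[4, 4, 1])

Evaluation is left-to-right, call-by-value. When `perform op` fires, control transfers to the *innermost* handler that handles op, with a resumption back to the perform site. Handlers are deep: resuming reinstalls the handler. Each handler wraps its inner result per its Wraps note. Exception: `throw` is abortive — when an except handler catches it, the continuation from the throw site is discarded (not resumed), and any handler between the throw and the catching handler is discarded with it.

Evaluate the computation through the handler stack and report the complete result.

Answer: [[16, 45], [16, 45], [16, 48], [16, 49], [16, 49], [16, 52], [16, 48], [16, 48], [16, 51]]

Working:
emit(16) @ H1 ⇒ out+=16
choose[0, 4, 3] @ H3
  branch[0] choose=0:
    choose[4, 4, 1] @ H3
      branch[0] choose=4:
        H0 returns 45
        H1 returns [16, 45]
        H2 returns [16, 45]
        H3 returns [[16, 45]]
      branch[1] choose=4:
        H0 returns 45
        H1 returns [16, 45]
        H2 returns [16, 45]
        H3 returns [[16, 45]]
      branch[2] choose=1:
        H0 returns 48
        H1 returns [16, 48]
        H2 returns [16, 48]
        H3 returns [[16, 48]]
  branch[1] choose=4:
    choose[4, 4, 1] @ H3
      branch[0] choose=4:
        H0 returns 49
        H1 returns [16, 49]
        H2 returns [16, 49]
        H3 returns [[16, 49]]
      branch[1] choose=4:
        H0 returns 49
        H1 returns [16, 49]
        H2 returns [16, 49]
        H3 returns [[16, 49]]
      branch[2] choose=1:
        H0 returns 52
        H1 returns [16, 52]
        H2 returns [16, 52]
        H3 returns [[16, 52]]
  branch[2] choose=3:
    choose[4, 4, 1] @ H3
      branch[0] choose=4:
        H0 returns 48
        H1 returns [16, 48]
        H2 returns [16, 48]
        H3 returns [[16, 48]]
      branch[1] choose=4:
        H0 returns 48
        H1 returns [16, 48]
        H2 returns [16, 48]
        H3 returns [[16, 48]]
      branch[2] choose=1:
        H0 returns 51
        H1 returns [16, 51]
        H2 returns [16, 51]
        H3 returns [[16, 51]]
= [[16, 45], [16, 45], [16, 48], [16, 49], [16, 49], [16, 52], [16, 48], [16, 48], [16, 51]]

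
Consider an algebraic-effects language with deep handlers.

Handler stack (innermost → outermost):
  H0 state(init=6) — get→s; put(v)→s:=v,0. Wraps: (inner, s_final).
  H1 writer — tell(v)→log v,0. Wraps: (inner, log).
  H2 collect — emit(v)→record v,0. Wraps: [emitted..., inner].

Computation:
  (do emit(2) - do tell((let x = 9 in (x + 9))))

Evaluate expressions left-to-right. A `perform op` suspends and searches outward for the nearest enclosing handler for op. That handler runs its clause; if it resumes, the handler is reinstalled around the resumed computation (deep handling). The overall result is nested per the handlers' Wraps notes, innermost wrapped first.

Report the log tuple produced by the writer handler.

Answer: (18)

Working:
emit(2) @ H2 ⇒ out+=2
tell(18) @ H1 ⇒ log+=18
H0 returns (0, 6)
H1 returns ((0, 6), (18))
H2 returns [2, ((0, 6), (18))]
= [2, ((0, 6), (18))]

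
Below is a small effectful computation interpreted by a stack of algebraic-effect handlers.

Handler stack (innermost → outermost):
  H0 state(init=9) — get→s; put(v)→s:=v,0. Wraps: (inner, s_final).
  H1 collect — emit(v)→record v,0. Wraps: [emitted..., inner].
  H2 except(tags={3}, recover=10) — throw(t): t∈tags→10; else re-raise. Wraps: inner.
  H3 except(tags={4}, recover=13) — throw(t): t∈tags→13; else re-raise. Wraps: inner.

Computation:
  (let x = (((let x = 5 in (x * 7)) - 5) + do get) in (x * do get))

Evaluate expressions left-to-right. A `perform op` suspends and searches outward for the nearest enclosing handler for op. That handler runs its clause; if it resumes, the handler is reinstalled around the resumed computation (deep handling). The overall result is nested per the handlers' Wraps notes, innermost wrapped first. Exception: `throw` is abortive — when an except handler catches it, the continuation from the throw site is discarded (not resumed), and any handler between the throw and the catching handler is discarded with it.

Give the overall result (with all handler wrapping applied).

Step-by-step:
get @ H0 ⇒ 9
get @ H0 ⇒ 9
H0 returns (351, 9)
H1 returns [(351, 9)]
H2 returns [(351, 9)]
H3 returns [(351, 9)]
= [(351, 9)]

Answer: [(351, 9)]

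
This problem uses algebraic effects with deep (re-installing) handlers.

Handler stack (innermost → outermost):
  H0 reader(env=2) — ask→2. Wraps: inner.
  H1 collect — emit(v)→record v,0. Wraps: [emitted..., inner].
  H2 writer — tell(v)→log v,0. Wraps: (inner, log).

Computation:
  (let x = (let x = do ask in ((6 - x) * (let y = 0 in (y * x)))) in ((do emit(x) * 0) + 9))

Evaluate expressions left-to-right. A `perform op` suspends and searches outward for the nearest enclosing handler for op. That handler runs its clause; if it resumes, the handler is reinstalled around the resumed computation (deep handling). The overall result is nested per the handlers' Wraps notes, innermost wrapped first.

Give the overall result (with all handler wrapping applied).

Working:
ask @ H0 ⇒ 2
emit(0) @ H1 ⇒ out+=0
H0 returns 9
H1 returns [0, 9]
H2 returns ([0, 9], ())
= ([0, 9], ())

Answer: ([0, 9], ())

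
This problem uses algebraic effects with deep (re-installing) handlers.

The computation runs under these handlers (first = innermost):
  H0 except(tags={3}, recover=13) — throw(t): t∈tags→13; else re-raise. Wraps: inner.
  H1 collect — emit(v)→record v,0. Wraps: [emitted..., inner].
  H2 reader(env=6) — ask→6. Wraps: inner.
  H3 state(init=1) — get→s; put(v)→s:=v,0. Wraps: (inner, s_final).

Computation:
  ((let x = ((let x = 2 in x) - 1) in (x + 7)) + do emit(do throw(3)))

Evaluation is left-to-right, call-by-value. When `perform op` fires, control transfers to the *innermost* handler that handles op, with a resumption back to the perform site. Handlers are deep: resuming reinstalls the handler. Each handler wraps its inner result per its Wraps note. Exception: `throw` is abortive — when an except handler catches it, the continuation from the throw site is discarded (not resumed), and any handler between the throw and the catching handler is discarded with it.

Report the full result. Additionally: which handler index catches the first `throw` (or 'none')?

Answer: ([13], 1) ; first throw caught by: H0

Evaluation trace:
throw(3) @ H0 caught ⇒ 13
H1 returns [13]
H2 returns [13]
H3 returns ([13], 1)
= ([13], 1)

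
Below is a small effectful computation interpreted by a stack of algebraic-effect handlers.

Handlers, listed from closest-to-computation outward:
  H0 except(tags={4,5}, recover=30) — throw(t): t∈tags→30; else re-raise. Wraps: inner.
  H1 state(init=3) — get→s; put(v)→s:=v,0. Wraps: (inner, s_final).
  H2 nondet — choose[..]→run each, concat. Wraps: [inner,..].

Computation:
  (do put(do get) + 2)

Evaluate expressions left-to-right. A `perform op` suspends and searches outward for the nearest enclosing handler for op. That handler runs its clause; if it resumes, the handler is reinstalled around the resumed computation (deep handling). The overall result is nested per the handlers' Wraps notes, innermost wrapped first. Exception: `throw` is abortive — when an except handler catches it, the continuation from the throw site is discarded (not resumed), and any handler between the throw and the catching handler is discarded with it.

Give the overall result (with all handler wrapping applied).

Evaluation trace:
get @ H1 ⇒ 3
put(3) @ H1 ⇒ s:=3
H0 returns 2
H1 returns (2, 3)
H2 returns [(2, 3)]
= [(2, 3)]

Answer: [(2, 3)]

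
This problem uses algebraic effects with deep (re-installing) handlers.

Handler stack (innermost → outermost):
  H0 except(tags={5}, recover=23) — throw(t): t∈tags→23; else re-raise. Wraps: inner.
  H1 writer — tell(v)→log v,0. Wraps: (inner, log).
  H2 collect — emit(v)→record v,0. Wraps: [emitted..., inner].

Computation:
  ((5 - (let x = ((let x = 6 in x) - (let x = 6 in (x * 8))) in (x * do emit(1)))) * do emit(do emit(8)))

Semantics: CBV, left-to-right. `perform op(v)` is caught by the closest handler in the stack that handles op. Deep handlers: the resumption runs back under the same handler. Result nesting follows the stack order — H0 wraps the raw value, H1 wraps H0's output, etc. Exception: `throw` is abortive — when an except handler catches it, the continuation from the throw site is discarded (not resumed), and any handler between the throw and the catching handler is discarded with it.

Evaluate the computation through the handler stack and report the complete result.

Evaluation trace:
emit(1) @ H2 ⇒ out+=1
emit(8) @ H2 ⇒ out+=8
emit(0) @ H2 ⇒ out+=0
H0 returns 0
H1 returns (0, ())
H2 returns [1, 8, 0, (0, ())]
= [1, 8, 0, (0, ())]

Answer: [1, 8, 0, (0, ())]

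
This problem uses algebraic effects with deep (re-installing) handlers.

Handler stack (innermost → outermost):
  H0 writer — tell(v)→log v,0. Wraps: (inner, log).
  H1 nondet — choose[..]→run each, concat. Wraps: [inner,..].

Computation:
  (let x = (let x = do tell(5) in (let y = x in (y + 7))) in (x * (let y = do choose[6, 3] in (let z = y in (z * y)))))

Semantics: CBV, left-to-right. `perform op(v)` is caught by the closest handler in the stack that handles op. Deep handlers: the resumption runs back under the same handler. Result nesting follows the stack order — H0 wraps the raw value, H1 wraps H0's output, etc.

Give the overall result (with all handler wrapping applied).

Answer: [(252, (5)), (63, (5))]

Working:
tell(5) @ H0 ⇒ log+=5
choose[6, 3] @ H1
  branch[0] choose=6:
    H0 returns (252, (5))
    H1 returns [(252, (5))]
  branch[1] choose=3:
    H0 returns (63, (5))
    H1 returns [(63, (5))]
= [(252, (5)), (63, (5))]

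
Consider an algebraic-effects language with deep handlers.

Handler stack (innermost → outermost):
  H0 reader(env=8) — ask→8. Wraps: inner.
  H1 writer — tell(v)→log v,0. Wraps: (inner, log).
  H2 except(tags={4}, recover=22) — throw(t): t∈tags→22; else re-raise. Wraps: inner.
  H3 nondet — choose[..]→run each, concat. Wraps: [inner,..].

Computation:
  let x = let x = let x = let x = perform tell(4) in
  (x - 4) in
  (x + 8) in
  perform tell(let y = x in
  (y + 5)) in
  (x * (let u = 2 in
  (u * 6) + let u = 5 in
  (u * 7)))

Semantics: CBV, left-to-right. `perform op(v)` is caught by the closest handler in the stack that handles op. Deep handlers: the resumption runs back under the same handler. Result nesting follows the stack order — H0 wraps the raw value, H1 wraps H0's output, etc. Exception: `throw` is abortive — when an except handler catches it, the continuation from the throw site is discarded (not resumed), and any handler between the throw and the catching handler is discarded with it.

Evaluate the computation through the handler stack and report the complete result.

Answer: [(0, (4, 9))]

Working:
tell(4) @ H1 ⇒ log+=4
tell(9) @ H1 ⇒ log+=9
H0 returns 0
H1 returns (0, (4, 9))
H2 returns (0, (4, 9))
H3 returns [(0, (4, 9))]
= [(0, (4, 9))]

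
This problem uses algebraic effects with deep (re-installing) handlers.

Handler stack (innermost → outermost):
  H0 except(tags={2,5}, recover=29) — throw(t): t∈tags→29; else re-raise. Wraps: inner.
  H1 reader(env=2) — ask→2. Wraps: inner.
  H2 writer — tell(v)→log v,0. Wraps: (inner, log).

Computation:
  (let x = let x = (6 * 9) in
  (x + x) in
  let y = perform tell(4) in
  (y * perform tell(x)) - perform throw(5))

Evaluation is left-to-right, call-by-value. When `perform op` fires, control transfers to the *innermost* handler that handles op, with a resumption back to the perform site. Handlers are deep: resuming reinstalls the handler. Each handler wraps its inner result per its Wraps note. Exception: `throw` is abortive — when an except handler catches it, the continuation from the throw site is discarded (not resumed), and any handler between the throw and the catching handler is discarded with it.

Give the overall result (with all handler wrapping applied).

Answer: (29, (4, 108))

Evaluation trace:
tell(4) @ H2 ⇒ log+=4
tell(108) @ H2 ⇒ log+=108
throw(5) @ H0 caught ⇒ 29
H1 returns 29
H2 returns (29, (4, 108))
= (29, (4, 108))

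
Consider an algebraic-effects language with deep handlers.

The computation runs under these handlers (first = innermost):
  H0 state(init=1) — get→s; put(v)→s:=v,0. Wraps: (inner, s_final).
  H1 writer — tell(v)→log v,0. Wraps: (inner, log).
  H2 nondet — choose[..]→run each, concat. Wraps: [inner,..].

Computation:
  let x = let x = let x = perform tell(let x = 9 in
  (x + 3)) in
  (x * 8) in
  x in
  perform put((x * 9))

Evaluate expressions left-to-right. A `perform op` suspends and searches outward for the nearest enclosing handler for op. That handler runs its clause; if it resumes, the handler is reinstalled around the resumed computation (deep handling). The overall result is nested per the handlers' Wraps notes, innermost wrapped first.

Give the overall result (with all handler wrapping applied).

Answer: [((0, 0), (12))]

Evaluation trace:
tell(12) @ H1 ⇒ log+=12
put(0) @ H0 ⇒ s:=0
H0 returns (0, 0)
H1 returns ((0, 0), (12))
H2 returns [((0, 0), (12))]
= [((0, 0), (12))]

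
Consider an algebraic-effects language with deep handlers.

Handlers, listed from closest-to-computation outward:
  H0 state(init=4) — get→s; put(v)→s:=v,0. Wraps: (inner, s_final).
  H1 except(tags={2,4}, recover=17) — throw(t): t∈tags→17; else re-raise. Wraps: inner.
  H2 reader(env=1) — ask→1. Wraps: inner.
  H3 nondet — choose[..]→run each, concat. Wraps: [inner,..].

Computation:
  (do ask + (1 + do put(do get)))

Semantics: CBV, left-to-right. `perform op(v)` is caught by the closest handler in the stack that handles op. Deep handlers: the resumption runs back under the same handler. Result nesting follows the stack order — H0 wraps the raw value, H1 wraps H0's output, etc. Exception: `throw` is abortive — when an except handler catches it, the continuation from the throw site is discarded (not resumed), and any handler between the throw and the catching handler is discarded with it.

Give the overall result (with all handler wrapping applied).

Answer: [(2, 4)]

Evaluation trace:
ask @ H2 ⇒ 1
get @ H0 ⇒ 4
put(4) @ H0 ⇒ s:=4
H0 returns (2, 4)
H1 returns (2, 4)
H2 returns (2, 4)
H3 returns [(2, 4)]
= [(2, 4)]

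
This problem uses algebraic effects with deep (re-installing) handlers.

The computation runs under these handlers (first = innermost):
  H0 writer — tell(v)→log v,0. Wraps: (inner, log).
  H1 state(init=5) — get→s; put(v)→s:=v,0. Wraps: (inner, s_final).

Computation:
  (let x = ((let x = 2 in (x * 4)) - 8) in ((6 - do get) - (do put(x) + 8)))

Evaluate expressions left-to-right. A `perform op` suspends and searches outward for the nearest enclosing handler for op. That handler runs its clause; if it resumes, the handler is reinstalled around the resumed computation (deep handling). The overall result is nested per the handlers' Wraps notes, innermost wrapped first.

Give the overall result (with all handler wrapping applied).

Answer: ((-7, ()), 0)

Step-by-step:
get @ H1 ⇒ 5
put(0) @ H1 ⇒ s:=0
H0 returns (-7, ())
H1 returns ((-7, ()), 0)
= ((-7, ()), 0)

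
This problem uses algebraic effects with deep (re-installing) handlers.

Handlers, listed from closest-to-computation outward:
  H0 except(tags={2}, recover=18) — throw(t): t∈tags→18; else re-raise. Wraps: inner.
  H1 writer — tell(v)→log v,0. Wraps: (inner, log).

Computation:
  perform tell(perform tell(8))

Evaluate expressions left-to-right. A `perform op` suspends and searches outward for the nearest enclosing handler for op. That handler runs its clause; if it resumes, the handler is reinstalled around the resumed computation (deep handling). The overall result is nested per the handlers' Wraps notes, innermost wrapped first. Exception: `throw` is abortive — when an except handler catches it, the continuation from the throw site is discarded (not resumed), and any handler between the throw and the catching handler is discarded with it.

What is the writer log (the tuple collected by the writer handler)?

Answer: (8, 0)

Step-by-step:
tell(8) @ H1 ⇒ log+=8
tell(0) @ H1 ⇒ log+=0
H0 returns 0
H1 returns (0, (8, 0))
= (0, (8, 0))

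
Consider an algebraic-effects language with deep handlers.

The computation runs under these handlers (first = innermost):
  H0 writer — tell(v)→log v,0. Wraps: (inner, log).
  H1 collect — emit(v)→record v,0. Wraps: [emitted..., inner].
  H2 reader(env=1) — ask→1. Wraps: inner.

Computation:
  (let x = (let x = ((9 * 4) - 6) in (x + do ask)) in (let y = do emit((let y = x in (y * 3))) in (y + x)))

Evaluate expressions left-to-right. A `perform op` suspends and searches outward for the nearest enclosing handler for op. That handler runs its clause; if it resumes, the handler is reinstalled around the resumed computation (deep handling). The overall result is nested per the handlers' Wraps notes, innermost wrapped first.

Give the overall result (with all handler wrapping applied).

Evaluation trace:
ask @ H2 ⇒ 1
emit(93) @ H1 ⇒ out+=93
H0 returns (31, ())
H1 returns [93, (31, ())]
H2 returns [93, (31, ())]
= [93, (31, ())]

Answer: [93, (31, ())]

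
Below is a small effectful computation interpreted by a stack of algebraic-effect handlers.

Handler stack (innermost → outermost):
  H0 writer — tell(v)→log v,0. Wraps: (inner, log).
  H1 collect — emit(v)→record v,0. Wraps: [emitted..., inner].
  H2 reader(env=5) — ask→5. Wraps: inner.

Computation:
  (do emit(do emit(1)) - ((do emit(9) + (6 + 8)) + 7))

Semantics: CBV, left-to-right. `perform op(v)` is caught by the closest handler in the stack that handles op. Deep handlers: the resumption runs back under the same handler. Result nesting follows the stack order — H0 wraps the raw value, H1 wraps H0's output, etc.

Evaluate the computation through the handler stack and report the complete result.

Working:
emit(1) @ H1 ⇒ out+=1
emit(0) @ H1 ⇒ out+=0
emit(9) @ H1 ⇒ out+=9
H0 returns (-21, ())
H1 returns [1, 0, 9, (-21, ())]
H2 returns [1, 0, 9, (-21, ())]
= [1, 0, 9, (-21, ())]

Answer: [1, 0, 9, (-21, ())]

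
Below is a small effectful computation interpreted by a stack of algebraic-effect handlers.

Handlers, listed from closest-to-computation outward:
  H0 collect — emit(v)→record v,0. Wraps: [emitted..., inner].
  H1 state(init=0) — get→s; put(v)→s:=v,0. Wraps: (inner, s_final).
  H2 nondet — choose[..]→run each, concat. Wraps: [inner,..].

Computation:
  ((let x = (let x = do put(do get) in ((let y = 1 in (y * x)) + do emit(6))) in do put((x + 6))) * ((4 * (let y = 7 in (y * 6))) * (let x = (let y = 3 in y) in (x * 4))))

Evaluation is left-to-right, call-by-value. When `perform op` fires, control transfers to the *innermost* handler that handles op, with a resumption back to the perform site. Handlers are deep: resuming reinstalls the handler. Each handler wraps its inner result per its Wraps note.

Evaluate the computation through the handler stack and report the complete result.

Answer: [([6, 0], 6)]

Evaluation trace:
get @ H1 ⇒ 0
put(0) @ H1 ⇒ s:=0
emit(6) @ H0 ⇒ out+=6
put(6) @ H1 ⇒ s:=6
H0 returns [6, 0]
H1 returns ([6, 0], 6)
H2 returns [([6, 0], 6)]
= [([6, 0], 6)]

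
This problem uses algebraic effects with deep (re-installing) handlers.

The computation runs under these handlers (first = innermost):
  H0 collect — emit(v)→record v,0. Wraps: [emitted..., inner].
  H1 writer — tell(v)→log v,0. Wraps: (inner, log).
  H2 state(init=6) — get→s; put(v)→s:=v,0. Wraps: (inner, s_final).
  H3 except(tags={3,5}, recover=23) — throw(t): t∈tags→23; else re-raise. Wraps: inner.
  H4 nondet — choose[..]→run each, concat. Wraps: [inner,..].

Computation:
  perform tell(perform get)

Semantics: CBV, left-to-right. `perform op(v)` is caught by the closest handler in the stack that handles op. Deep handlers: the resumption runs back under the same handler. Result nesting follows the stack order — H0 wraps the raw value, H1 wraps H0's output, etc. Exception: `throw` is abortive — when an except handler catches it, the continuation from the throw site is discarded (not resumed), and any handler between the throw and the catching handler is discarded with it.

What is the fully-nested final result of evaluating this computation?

Evaluation trace:
get @ H2 ⇒ 6
tell(6) @ H1 ⇒ log+=6
H0 returns [0]
H1 returns ([0], (6))
H2 returns (([0], (6)), 6)
H3 returns (([0], (6)), 6)
H4 returns [(([0], (6)), 6)]
= [(([0], (6)), 6)]

Answer: [(([0], (6)), 6)]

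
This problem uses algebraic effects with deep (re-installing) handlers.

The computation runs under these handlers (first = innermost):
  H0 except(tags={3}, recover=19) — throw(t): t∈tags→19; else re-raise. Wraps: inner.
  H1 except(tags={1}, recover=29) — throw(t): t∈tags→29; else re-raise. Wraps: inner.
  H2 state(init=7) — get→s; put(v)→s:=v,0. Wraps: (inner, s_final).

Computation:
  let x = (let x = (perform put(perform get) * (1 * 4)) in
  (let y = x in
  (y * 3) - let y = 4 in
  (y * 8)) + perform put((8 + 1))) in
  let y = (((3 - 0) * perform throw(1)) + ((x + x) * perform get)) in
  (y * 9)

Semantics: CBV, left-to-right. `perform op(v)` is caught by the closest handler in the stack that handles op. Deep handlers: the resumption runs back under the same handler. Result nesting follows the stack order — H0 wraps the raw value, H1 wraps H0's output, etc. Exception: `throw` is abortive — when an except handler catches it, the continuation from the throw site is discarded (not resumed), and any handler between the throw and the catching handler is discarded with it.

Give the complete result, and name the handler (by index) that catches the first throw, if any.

Evaluation trace:
get @ H2 ⇒ 7
put(7) @ H2 ⇒ s:=7
put(9) @ H2 ⇒ s:=9
throw(1) @ H0 re-raised
throw(1) @ H1 caught ⇒ 29
H2 returns (29, 9)
= (29, 9)

Answer: (29, 9) ; first throw caught by: H1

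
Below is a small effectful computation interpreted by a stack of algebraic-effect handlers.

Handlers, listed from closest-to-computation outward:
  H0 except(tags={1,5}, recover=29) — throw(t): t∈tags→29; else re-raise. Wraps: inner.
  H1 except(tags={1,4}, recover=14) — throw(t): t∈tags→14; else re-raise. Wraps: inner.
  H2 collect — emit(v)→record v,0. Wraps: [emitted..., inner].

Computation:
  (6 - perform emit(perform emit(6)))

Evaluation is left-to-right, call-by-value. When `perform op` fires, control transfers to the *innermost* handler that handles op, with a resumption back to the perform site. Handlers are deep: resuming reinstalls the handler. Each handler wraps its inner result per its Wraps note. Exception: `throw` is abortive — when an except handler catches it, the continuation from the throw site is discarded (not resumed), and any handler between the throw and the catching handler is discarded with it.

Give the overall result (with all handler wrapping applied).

Working:
emit(6) @ H2 ⇒ out+=6
emit(0) @ H2 ⇒ out+=0
H0 returns 6
H1 returns 6
H2 returns [6, 0, 6]
= [6, 0, 6]

Answer: [6, 0, 6]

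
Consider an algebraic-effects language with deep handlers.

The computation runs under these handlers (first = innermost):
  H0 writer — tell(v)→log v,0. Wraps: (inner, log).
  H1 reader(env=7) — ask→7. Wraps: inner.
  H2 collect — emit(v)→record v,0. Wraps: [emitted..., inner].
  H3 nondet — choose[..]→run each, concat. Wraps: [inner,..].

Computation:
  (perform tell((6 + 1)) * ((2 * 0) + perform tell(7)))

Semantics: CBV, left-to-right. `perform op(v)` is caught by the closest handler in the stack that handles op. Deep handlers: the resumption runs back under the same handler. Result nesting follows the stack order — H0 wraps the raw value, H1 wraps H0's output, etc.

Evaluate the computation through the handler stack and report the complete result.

Answer: [[(0, (7, 7))]]

Evaluation trace:
tell(7) @ H0 ⇒ log+=7
tell(7) @ H0 ⇒ log+=7
H0 returns (0, (7, 7))
H1 returns (0, (7, 7))
H2 returns [(0, (7, 7))]
H3 returns [[(0, (7, 7))]]
= [[(0, (7, 7))]]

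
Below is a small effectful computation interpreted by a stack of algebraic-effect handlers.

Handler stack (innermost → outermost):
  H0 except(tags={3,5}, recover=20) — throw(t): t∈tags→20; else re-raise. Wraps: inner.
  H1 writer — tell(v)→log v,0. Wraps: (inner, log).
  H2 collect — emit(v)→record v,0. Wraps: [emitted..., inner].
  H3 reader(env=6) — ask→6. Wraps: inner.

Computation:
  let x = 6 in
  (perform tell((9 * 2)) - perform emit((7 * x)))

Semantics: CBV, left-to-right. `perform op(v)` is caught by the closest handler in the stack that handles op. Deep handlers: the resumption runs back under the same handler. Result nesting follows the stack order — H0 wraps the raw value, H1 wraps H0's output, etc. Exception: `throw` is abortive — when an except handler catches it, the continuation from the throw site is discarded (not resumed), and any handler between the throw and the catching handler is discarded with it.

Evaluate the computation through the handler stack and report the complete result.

Evaluation trace:
tell(18) @ H1 ⇒ log+=18
emit(42) @ H2 ⇒ out+=42
H0 returns 0
H1 returns (0, (18))
H2 returns [42, (0, (18))]
H3 returns [42, (0, (18))]
= [42, (0, (18))]

Answer: [42, (0, (18))]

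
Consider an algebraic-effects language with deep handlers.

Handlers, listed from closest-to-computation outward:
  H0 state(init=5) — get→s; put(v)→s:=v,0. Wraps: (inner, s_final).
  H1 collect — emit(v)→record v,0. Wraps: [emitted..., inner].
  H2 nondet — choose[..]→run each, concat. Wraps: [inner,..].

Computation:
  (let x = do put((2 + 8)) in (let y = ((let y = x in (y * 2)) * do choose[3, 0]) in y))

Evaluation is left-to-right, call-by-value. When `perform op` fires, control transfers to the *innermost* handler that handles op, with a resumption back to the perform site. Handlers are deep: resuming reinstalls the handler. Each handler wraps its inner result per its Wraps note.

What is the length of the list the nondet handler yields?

Answer: 2

Evaluation trace:
put(10) @ H0 ⇒ s:=10
choose[3, 0] @ H2
  branch[0] choose=3:
    H0 returns (0, 10)
    H1 returns [(0, 10)]
    H2 returns [[(0, 10)]]
  branch[1] choose=0:
    H0 returns (0, 10)
    H1 returns [(0, 10)]
    H2 returns [[(0, 10)]]
= [[(0, 10)], [(0, 10)]]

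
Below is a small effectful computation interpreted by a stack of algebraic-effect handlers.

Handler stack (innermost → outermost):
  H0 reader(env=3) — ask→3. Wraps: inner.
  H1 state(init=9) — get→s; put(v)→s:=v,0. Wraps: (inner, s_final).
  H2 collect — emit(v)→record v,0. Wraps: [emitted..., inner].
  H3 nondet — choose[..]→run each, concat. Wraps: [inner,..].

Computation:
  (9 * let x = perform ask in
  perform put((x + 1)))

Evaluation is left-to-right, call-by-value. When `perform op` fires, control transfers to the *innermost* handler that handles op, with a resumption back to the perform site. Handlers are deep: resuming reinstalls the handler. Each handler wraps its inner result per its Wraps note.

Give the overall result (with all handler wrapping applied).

Answer: [[(0, 4)]]

Evaluation trace:
ask @ H0 ⇒ 3
put(4) @ H1 ⇒ s:=4
H0 returns 0
H1 returns (0, 4)
H2 returns [(0, 4)]
H3 returns [[(0, 4)]]
= [[(0, 4)]]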